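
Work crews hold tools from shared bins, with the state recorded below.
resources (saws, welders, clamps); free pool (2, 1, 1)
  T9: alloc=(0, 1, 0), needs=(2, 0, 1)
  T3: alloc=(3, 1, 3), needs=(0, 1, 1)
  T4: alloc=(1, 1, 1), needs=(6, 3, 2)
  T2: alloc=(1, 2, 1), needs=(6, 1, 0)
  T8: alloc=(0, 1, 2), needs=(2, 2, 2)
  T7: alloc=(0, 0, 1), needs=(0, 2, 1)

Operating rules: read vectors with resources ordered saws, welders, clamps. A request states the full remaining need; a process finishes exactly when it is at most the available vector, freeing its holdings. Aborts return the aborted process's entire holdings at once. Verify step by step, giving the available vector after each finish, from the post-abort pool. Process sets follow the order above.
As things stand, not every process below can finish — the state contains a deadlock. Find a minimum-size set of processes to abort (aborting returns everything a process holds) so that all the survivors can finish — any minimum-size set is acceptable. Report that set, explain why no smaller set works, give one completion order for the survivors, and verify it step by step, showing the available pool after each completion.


The answer: abort T4.
Key observation: T2 was stuck for good until T4 gave back (1, 1, 1); in the order shown it finishes at step 5.
No smaller set exists: with zero aborts the deadlock remains.
One survivor order: T7, T9, T3, T8, T2. Check, step by step (post-abort pool first):
  pool = (3, 2, 2)
  T7 needs (0, 2, 1) <= (3, 2, 2) -> finishes; pool += (0, 0, 1) = (3, 2, 3)
  T9 needs (2, 0, 1) <= (3, 2, 3) -> finishes; pool += (0, 1, 0) = (3, 3, 3)
  T3 needs (0, 1, 1) <= (3, 3, 3) -> finishes; pool += (3, 1, 3) = (6, 4, 6)
  T8 needs (2, 2, 2) <= (6, 4, 6) -> finishes; pool += (0, 1, 2) = (6, 5, 8)
  T2 needs (6, 1, 0) <= (6, 5, 8) -> finishes; pool += (1, 2, 1) = (7, 7, 9)


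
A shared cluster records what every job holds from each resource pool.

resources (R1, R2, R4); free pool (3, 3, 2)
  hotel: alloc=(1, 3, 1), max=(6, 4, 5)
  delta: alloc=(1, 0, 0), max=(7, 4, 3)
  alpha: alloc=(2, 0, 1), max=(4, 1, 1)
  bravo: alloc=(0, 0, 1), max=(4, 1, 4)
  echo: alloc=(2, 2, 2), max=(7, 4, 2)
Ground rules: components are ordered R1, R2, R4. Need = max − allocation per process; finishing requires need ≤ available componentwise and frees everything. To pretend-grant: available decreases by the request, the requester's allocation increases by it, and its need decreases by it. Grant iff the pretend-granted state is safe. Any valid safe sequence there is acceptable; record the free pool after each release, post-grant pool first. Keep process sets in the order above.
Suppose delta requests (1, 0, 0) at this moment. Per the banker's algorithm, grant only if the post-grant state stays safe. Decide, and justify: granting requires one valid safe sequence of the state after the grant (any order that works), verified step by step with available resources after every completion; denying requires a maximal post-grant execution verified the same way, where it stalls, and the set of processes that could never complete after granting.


DENY — the pretend-granted state is unsafe.
Key observation: alpha, bravo can finish, but then (4, 3, 4) is all there is, and the blocked group's R1 demands exceed it.
On the post-grant state, alpha, bravo is a maximal run — nothing extends it. Step-by-step check:
  pool = (2, 3, 2)
  alpha needs (2, 1, 0) <= (2, 3, 2) -> finishes; pool += (2, 0, 1) = (4, 3, 3)
  bravo needs (4, 1, 3) <= (4, 3, 3) -> finishes; pool += (0, 0, 1) = (4, 3, 4)
  hotel cannot run: need (5, 1, 4) vs free (4, 3, 4) (insufficient R1)
  delta cannot run: need (5, 4, 3) vs free (4, 3, 4) (insufficient R1 and R2)
  echo cannot run: need (5, 2, 0) vs free (4, 3, 4) (insufficient R1)
Had the request been granted, hotel, delta and echo could never finish.


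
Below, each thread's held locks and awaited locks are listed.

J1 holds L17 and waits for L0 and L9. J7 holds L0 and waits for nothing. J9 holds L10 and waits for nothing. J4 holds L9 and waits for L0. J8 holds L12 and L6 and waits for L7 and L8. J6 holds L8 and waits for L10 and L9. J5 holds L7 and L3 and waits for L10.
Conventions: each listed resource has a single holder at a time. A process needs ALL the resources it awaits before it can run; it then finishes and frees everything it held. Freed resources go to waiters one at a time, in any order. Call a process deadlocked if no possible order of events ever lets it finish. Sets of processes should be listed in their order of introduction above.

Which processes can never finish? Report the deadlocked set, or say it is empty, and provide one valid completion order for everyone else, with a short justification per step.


Nothing here is deadlocked.
Key observation: the wait relation is loop-free; peeling off processes with no waits unwinds the whole state.
One completion order for the rest: J7, J9, J4, J6, J5, J1, J8.
Check, step by step:
  J7: no waits; runs immediately, freeing L0
  J9: no waits; runs immediately, freeing L10
  J4 waits on L0 — all released -> runs and releases L9
  J6 waits on L10 and L9 — all released -> runs and releases L8
  J5 waits on L10 — all released -> runs and releases L7 and L3
  J1 waits on L0 and L9 — all released -> runs and releases L17
  J8 waits on L7 and L8 — all released -> runs and releases L12 and L6


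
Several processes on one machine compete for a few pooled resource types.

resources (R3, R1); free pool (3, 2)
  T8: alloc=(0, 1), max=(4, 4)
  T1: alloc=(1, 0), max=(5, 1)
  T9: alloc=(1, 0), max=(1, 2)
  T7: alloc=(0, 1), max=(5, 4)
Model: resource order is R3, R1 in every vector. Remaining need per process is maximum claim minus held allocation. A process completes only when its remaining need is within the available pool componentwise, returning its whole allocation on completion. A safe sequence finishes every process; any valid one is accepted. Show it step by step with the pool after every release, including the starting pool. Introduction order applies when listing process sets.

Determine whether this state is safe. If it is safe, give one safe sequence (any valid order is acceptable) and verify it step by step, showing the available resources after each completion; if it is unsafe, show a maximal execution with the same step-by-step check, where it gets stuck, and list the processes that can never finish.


UNSAFE.
Key observation: the pool after T9, T1 is (5, 2); every surviving request exceeds it in R1, so progress ends there.
The run T9, T1 cannot be extended any further. Verifying each step:
  pool = (3, 2)
  T9: need (0, 2) fits (3, 2); releases (1, 0), pool now (4, 2)
  T1: need (4, 1) fits (4, 2); releases (1, 0), pool now (5, 2)
  blocked: T8 wants (4, 3), pool (5, 2) — not enough R1
  blocked: T7 wants (5, 3), pool (5, 2) — not enough R1
Permanently blocked: T8 and T7.


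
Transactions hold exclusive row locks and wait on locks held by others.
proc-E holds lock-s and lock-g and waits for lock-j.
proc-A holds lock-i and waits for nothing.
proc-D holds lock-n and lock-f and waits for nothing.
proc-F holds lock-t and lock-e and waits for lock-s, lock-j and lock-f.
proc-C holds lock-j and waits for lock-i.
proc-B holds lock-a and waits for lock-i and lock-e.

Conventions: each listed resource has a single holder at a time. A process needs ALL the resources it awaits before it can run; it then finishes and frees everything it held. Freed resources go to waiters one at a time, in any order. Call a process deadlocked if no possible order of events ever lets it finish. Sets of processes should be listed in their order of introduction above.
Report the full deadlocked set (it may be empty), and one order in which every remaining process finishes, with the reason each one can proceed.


No process is deadlocked.
Key observation: although several processes wait, no cycle exists — each chain bottoms out at a free runner.
A valid finishing order for the others: proc-D, proc-A, proc-C, proc-E, proc-F, proc-B.
Walking it through:
  proc-D waits on nothing -> runs at once and releases lock-n and lock-f
  proc-A waits on nothing -> runs at once and releases lock-i
  proc-C waits on lock-i — all released -> runs and releases lock-j
  proc-E waits on lock-j — all released -> runs and releases lock-s and lock-g
  proc-F waits on lock-s, lock-j and lock-f — all released -> runs and releases lock-t and lock-e
  proc-B waits on lock-i and lock-e — all released -> runs and releases lock-a


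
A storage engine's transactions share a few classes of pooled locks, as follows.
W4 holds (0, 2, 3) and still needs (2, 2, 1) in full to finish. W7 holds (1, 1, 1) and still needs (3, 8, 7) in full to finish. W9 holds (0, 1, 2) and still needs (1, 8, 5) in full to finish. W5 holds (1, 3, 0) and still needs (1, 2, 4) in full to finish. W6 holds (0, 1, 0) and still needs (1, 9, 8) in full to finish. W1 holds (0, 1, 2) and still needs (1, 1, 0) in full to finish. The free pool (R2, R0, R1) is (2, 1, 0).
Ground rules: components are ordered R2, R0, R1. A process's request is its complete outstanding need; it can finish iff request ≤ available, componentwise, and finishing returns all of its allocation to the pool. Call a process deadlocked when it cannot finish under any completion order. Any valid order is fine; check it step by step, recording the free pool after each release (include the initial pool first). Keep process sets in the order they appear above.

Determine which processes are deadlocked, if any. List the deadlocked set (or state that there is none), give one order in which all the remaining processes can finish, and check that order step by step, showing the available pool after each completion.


Deadlocked: W7, W9 and W6.
Key observation: even finishing W1, W4, W5 leaves just (3, 7, 5) free — too little R0 for any of the remaining processes.
One completion order for the rest: W1, W4, W5. Check, step by step:
  pool = (2, 1, 0)
  W1: need (1, 1, 0) fits (2, 1, 0); releases (0, 1, 2), pool now (2, 2, 2)
  W4: need (2, 2, 1) fits (2, 2, 2); releases (0, 2, 3), pool now (2, 4, 5)
  W5: need (1, 2, 4) fits (2, 4, 5); releases (1, 3, 0), pool now (3, 7, 5)
The blocked processes can never fit:
  W7 still needs (3, 8, 7) but only (3, 7, 5) is free — short on R0 and R1
  W9 still needs (1, 8, 5) but only (3, 7, 5) is free — short on R0
  W6 still needs (1, 9, 8) but only (3, 7, 5) is free — short on R0 and R1


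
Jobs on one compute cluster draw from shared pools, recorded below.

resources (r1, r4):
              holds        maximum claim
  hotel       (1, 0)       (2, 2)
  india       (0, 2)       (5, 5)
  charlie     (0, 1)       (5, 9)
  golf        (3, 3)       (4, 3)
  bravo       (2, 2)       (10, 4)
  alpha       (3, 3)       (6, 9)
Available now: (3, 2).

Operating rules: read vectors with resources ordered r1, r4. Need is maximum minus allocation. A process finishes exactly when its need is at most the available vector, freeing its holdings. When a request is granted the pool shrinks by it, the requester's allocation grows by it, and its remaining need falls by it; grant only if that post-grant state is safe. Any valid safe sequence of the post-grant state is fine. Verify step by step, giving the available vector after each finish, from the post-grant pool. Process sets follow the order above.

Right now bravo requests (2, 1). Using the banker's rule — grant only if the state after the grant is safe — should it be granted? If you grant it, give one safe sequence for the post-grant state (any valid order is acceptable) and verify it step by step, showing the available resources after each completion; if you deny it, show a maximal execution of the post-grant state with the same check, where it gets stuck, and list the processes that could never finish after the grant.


GRANT — the state after the grant stays safe, e.g. via golf, hotel, india, alpha, bravo, charlie.
Key observation: granting shrinks the pool to (1, 1), yet golf still fits and the chain goes through.
Verifying the post-grant state step by step:
  pool = (1, 1)
  golf: need (1, 0) fits (1, 1); releases (3, 3), pool now (4, 4)
  hotel: need (1, 2) fits (4, 4); releases (1, 0), pool now (5, 4)
  india: need (5, 3) fits (5, 4); releases (0, 2), pool now (5, 6)
  alpha: need (3, 6) fits (5, 6); releases (3, 3), pool now (8, 9)
  bravo: need (6, 1) fits (8, 9); releases (4, 3), pool now (12, 12)
  charlie: need (5, 8) fits (12, 12); releases (0, 1), pool now (12, 13)


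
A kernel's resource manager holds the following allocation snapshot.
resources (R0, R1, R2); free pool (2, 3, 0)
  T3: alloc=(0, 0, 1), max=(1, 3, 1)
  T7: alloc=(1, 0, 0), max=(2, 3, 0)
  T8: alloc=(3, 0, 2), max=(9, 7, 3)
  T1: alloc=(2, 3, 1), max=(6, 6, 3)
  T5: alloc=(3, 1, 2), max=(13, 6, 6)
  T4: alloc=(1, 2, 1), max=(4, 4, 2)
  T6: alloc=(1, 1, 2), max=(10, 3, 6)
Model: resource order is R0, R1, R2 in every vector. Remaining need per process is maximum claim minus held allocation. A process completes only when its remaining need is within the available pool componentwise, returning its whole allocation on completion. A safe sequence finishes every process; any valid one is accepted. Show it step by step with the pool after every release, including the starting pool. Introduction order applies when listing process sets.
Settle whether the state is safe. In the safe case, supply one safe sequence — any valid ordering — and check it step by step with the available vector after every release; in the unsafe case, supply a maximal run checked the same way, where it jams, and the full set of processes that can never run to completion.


SAFE — a valid safe sequence is T3, T7, T4, T1, T8, T6, T5.
Key observation: reading the order forward, T3 is the first process whose need (1, 3, 0) meets the free pool (2, 3, 0) exactly on a resource it requests.
Step-by-step check:
  pool = (2, 3, 0)
  T3 needs (1, 3, 0) <= (2, 3, 0) -> finishes; pool += (0, 0, 1) = (2, 3, 1)
  T7 needs (1, 3, 0) <= (2, 3, 1) -> finishes; pool += (1, 0, 0) = (3, 3, 1)
  T4 needs (3, 2, 1) <= (3, 3, 1) -> finishes; pool += (1, 2, 1) = (4, 5, 2)
  T1 needs (4, 3, 2) <= (4, 5, 2) -> finishes; pool += (2, 3, 1) = (6, 8, 3)
  T8 needs (6, 7, 1) <= (6, 8, 3) -> finishes; pool += (3, 0, 2) = (9, 8, 5)
  T6 needs (9, 2, 4) <= (9, 8, 5) -> finishes; pool += (1, 1, 2) = (10, 9, 7)
  T5 needs (10, 5, 4) <= (10, 9, 7) -> finishes; pool += (3, 1, 2) = (13, 10, 9)


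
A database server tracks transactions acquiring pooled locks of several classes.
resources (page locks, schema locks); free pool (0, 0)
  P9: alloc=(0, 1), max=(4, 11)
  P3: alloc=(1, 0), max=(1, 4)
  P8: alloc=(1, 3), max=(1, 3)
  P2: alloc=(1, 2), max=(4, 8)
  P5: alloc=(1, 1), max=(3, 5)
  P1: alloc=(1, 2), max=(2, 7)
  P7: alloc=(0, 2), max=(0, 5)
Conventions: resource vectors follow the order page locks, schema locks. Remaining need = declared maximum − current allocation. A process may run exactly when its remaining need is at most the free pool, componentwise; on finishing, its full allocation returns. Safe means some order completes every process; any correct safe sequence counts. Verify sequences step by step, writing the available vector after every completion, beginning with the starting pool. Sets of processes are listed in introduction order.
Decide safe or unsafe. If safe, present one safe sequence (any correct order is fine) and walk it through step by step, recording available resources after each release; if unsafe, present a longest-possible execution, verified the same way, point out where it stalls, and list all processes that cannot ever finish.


SAFE. One safe sequence: P8, P7, P3, P5, P1, P2, P9.
Key observation: reading the order forward, P7 is the first process whose need (0, 3) meets the free pool (1, 3) exactly on a resource it requests.
Verifying each step:
  pool = (0, 0)
  P8: need (0, 0) fits (0, 0); releases (1, 3), pool now (1, 3)
  P7: need (0, 3) fits (1, 3); releases (0, 2), pool now (1, 5)
  P3: need (0, 4) fits (1, 5); releases (1, 0), pool now (2, 5)
  P5: need (2, 4) fits (2, 5); releases (1, 1), pool now (3, 6)
  P1: need (1, 5) fits (3, 6); releases (1, 2), pool now (4, 8)
  P2: need (3, 6) fits (4, 8); releases (1, 2), pool now (5, 10)
  P9: need (4, 10) fits (5, 10); releases (0, 1), pool now (5, 11)


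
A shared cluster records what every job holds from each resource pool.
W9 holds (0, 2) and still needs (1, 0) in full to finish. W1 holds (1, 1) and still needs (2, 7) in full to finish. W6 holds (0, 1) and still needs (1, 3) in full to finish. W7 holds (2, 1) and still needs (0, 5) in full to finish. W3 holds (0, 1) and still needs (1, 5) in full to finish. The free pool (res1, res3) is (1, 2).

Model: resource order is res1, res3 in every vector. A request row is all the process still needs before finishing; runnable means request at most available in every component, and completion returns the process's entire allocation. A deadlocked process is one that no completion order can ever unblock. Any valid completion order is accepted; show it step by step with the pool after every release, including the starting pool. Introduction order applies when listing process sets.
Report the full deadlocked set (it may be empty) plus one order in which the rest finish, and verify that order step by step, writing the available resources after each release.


No process is deadlocked.
Key observation: beginning at W9, releases accumulate fast enough that every process eventually fits.
One completion order for the rest: W9, W6, W3, W7, W1. Step-by-step check:
  pool = (1, 2)
  W9: need (1, 0) fits (1, 2); releases (0, 2), pool now (1, 4)
  W6: need (1, 3) fits (1, 4); releases (0, 1), pool now (1, 5)
  W3: need (1, 5) fits (1, 5); releases (0, 1), pool now (1, 6)
  W7: need (0, 5) fits (1, 6); releases (2, 1), pool now (3, 7)
  W1: need (2, 7) fits (3, 7); releases (1, 1), pool now (4, 8)


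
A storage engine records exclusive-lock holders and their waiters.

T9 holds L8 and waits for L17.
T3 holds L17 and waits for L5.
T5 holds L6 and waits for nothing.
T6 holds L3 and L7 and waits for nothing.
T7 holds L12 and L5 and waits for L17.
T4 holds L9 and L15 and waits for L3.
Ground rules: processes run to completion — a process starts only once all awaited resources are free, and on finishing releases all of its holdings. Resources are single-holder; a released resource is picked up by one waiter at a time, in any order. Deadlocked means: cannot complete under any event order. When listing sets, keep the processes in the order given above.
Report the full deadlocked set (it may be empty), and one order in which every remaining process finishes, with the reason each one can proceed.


Deadlocked set: T9, T3 and T7.
Key observation: the wait chain closes on itself along T3 -> T7 -> T3; T9 waits into the deadlock from upstream.
A valid finishing order for the others: T5, T6, T4.
Step-by-step check:
  T5 waits on nothing -> runs at once and releases L6
  T6 waits on nothing -> runs at once and releases L3 and L7
  T4: everything it awaited (L3) is free; runs, freeing L9 and L15


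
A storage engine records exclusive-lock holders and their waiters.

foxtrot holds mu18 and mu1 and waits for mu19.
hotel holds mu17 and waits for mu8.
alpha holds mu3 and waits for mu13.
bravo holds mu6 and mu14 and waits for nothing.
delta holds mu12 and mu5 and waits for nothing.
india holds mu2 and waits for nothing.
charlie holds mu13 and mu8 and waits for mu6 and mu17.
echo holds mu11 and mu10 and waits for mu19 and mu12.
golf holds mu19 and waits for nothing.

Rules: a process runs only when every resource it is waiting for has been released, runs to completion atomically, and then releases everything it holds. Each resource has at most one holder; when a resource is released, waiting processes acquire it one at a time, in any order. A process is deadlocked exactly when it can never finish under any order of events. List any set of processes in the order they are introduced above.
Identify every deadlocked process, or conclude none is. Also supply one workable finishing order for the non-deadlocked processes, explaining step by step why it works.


Deadlocked set: hotel, alpha and charlie.
Key observation: along hotel -> charlie -> hotel, each member waits on what the next one holds — a deadlock; alpha waits into the deadlock from upstream.
A valid finishing order for the others: golf, delta, foxtrot, bravo, echo, india.
Walking it through:
  golf: no waits; runs immediately, freeing mu19
  delta: no waits; runs immediately, freeing mu12 and mu5
  foxtrot waits on mu19 — all released -> runs and releases mu18 and mu1
  bravo: no waits; runs immediately, freeing mu6 and mu14
  echo waits on mu19 and mu12 — all released -> runs and releases mu11 and mu10
  india: no waits; runs immediately, freeing mu2


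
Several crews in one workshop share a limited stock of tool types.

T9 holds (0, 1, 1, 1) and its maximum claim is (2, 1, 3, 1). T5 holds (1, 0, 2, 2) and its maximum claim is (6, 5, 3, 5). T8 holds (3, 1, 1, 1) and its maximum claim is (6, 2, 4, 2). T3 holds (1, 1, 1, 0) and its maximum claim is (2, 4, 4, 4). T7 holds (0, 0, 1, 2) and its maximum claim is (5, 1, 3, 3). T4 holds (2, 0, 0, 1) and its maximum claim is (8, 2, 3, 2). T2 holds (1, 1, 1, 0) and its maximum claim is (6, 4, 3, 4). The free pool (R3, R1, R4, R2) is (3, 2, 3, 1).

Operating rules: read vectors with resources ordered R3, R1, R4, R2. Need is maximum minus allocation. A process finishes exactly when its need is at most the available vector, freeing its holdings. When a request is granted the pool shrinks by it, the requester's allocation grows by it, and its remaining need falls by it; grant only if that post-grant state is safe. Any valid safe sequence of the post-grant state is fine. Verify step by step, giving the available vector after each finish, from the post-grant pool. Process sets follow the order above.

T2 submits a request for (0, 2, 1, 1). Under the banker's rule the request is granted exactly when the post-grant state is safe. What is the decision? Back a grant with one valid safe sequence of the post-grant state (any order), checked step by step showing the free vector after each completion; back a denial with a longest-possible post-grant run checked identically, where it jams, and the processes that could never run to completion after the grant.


GRANT. The post-grant state is safe; one safe sequence: T9, T8, T4, T7, T2, T3, T5.
Key observation: after the grant the pool drops to (3, 0, 2, 0), which still lets T9 finish first and unwind the rest.
Step-by-step check of the post-grant state:
  pool = (3, 0, 2, 0)
  T9: need (2, 0, 2, 0) fits (3, 0, 2, 0); releases (0, 1, 1, 1), pool now (3, 1, 3, 1)
  T8: need (3, 1, 3, 1) fits (3, 1, 3, 1); releases (3, 1, 1, 1), pool now (6, 2, 4, 2)
  T4: need (6, 2, 3, 1) fits (6, 2, 4, 2); releases (2, 0, 0, 1), pool now (8, 2, 4, 3)
  T7: need (5, 1, 2, 1) fits (8, 2, 4, 3); releases (0, 0, 1, 2), pool now (8, 2, 5, 5)
  T2: need (5, 1, 1, 3) fits (8, 2, 5, 5); releases (1, 3, 2, 1), pool now (9, 5, 7, 6)
  T3: need (1, 3, 3, 4) fits (9, 5, 7, 6); releases (1, 1, 1, 0), pool now (10, 6, 8, 6)
  T5: need (5, 5, 1, 3) fits (10, 6, 8, 6); releases (1, 0, 2, 2), pool now (11, 6, 10, 8)


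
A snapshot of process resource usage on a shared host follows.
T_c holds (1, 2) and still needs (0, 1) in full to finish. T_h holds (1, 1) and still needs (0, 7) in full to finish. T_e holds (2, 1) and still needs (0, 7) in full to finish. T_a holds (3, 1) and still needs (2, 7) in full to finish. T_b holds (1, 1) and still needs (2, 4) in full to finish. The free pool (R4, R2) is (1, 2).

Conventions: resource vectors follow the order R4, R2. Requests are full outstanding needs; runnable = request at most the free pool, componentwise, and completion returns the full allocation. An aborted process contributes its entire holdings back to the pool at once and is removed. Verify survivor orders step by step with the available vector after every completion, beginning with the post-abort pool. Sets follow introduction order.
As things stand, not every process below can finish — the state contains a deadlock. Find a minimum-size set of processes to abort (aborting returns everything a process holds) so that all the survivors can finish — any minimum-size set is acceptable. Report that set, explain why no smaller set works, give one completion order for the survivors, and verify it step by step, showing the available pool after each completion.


Abort T_h and T_a.
Key observation: before aborting T_h and T_a, T_e was permanently blocked — no order could ever run it; afterwards it completes at step 3.
Minimality, checking each single-abort alternative: T_c alone leaves T_h blocked (short on R2); T_h alone leaves T_e blocked (short on R2); T_e alone leaves T_h blocked (short on R2); T_a alone leaves T_h blocked (short on R2); T_b alone leaves T_h blocked (short on R2).
Survivors finish in the order: T_c, T_b, T_e. Check, step by step (pool after the aborts first):
  pool = (5, 4)
  T_c needs (0, 1) <= (5, 4) -> finishes; pool += (1, 2) = (6, 6)
  T_b needs (2, 4) <= (6, 6) -> finishes; pool += (1, 1) = (7, 7)
  T_e needs (0, 7) <= (7, 7) -> finishes; pool += (2, 1) = (9, 8)


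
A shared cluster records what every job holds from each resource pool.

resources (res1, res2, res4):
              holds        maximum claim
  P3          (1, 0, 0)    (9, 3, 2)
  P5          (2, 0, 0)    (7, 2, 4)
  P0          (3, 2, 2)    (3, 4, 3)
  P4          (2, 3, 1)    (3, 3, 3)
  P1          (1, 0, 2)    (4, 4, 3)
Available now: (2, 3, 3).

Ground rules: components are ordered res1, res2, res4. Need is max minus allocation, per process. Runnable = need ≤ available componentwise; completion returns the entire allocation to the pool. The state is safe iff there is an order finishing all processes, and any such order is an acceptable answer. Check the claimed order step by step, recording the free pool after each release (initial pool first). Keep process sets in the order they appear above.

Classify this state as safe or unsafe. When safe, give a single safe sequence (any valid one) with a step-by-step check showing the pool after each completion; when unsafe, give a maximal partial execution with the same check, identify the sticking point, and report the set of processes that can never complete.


SAFE — a valid safe sequence is P0, P4, P5, P3, P1.
Key observation: every step clears its requested resources with room to spare; the minimum clearance is 1, first at P0 — (0, 2, 1) vs (2, 3, 3) free.
Check, step by step:
  pool = (2, 3, 3)
  P0 needs (0, 2, 1) <= (2, 3, 3) -> finishes; pool += (3, 2, 2) = (5, 5, 5)
  P4 needs (1, 0, 2) <= (5, 5, 5) -> finishes; pool += (2, 3, 1) = (7, 8, 6)
  P5 needs (5, 2, 4) <= (7, 8, 6) -> finishes; pool += (2, 0, 0) = (9, 8, 6)
  P3 needs (8, 3, 2) <= (9, 8, 6) -> finishes; pool += (1, 0, 0) = (10, 8, 6)
  P1 needs (3, 4, 1) <= (10, 8, 6) -> finishes; pool += (1, 0, 2) = (11, 8, 8)


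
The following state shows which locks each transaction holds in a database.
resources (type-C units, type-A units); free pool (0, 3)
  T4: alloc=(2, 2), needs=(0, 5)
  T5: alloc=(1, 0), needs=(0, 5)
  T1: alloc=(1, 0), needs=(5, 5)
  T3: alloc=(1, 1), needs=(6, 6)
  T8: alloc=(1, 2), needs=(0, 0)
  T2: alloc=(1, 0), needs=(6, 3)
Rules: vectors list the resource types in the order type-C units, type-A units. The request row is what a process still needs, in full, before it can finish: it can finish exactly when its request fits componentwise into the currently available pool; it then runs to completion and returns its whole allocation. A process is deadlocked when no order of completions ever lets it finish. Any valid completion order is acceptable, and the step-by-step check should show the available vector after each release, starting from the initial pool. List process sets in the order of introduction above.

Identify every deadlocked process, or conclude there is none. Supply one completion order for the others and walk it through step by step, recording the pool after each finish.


Deadlocked set: T1, T3 and T2.
Key observation: even finishing T8, T5, T4 leaves just (4, 7) free — too little type-C units for any of the remaining processes.
The rest can finish in the order T8, T5, T4. Walking it through:
  pool = (0, 3)
  T8: need (0, 0) fits (0, 3); releases (1, 2), pool now (1, 5)
  T5: need (0, 5) fits (1, 5); releases (1, 0), pool now (2, 5)
  T4: need (0, 5) fits (2, 5); releases (2, 2), pool now (4, 7)
The stuck group stays short no matter what:
  T1 still needs (5, 5) but only (4, 7) is free — short on type-C units
  T3 still needs (6, 6) but only (4, 7) is free — short on type-C units
  T2 still needs (6, 3) but only (4, 7) is free — short on type-C units


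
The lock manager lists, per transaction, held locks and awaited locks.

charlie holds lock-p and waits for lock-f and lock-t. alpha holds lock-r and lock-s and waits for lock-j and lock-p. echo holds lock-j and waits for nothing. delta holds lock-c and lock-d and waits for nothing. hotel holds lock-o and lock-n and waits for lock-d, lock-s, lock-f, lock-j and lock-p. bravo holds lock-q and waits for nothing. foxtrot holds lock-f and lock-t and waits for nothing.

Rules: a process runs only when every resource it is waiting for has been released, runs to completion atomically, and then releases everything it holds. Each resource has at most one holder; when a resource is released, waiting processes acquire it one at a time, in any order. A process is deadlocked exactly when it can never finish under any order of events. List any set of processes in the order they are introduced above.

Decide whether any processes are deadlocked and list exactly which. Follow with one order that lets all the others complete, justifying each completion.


The deadlocked set is empty.
Key observation: the wait graph is acyclic; completion cascades from the unblocked processes through everyone else.
The rest can finish in the order delta, foxtrot, charlie, echo, bravo, alpha, hotel.
Step-by-step check:
  delta: no waits; runs immediately, freeing lock-c and lock-d
  foxtrot: no waits; runs immediately, freeing lock-f and lock-t
  charlie: everything it awaited (lock-f and lock-t) is free; runs, freeing lock-p
  echo: no waits; runs immediately, freeing lock-j
  bravo: no waits; runs immediately, freeing lock-q
  alpha: everything it awaited (lock-j and lock-p) is free; runs, freeing lock-r and lock-s
  hotel: everything it awaited (lock-d, lock-s, lock-f, lock-j and lock-p) is free; runs, freeing lock-o and lock-n


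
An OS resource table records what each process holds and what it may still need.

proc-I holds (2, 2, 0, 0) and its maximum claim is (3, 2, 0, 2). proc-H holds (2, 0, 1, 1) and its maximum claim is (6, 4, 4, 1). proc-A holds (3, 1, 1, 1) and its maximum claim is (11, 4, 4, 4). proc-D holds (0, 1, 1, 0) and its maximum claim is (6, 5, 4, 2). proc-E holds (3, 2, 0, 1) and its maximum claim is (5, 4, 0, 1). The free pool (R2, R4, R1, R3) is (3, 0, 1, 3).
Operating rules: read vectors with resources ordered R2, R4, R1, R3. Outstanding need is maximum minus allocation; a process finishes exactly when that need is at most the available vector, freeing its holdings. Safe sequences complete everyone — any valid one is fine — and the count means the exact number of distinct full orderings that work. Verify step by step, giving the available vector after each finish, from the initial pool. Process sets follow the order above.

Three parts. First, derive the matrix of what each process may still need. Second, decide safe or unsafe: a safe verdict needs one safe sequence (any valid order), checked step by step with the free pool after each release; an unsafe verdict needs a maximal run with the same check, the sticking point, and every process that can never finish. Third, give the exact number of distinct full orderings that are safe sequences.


(1) Remaining need (order R2, R4, R1, R3):
  proc-I: (1, 0, 0, 2)
  proc-H: (4, 4, 3, 0)
  proc-A: (8, 3, 3, 3)
  proc-D: (6, 4, 3, 2)
  proc-E: (2, 2, 0, 0)
(2) UNSAFE — no complete ordering exists.
Key observation: once proc-I, proc-E finish, the pool peaks at (8, 4, 1, 4) — and every remaining process still needs more R1 than that.
The run proc-I, proc-E cannot be extended any further. Verifying each step:
  pool = (3, 0, 1, 3)
  run proc-I (needs (1, 0, 0, 2), free (3, 0, 1, 3)); after release of (2, 2, 0, 0) the pool is (5, 2, 1, 3)
  run proc-E (needs (2, 2, 0, 0), free (5, 2, 1, 3)); after release of (3, 2, 0, 1) the pool is (8, 4, 1, 4)
  proc-H cannot run: need (4, 4, 3, 0) vs free (8, 4, 1, 4) (insufficient R1)
  proc-A cannot run: need (8, 3, 3, 3) vs free (8, 4, 1, 4) (insufficient R1)
  proc-D cannot run: need (6, 4, 3, 2) vs free (8, 4, 1, 4) (insufficient R1)
Processes that can never finish: proc-H, proc-A and proc-D.
(3) The exact count: 0 of the possible complete orderings are safe sequences.


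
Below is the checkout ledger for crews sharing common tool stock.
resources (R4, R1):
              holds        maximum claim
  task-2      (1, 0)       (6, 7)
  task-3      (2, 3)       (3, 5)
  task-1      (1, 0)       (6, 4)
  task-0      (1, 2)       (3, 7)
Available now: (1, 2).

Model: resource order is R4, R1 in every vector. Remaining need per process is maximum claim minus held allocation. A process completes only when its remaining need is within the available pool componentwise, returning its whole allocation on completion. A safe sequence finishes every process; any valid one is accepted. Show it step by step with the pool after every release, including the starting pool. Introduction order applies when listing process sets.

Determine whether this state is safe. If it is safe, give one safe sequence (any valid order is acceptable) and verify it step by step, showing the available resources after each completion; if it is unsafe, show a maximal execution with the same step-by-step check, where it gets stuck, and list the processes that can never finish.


The state is UNSAFE.
Key observation: once task-3, task-0 finish, the pool peaks at (4, 7) — and every remaining process still needs more R4 than that.
The run task-3, task-0 cannot be extended any further. Walking it through:
  pool = (1, 2)
  task-3: need (1, 2) fits (1, 2); releases (2, 3), pool now (3, 5)
  task-0: need (2, 5) fits (3, 5); releases (1, 2), pool now (4, 7)
  task-2 cannot run: need (5, 7) vs free (4, 7) (insufficient R4)
  task-1 cannot run: need (5, 4) vs free (4, 7) (insufficient R4)
Permanently blocked: task-2 and task-1.


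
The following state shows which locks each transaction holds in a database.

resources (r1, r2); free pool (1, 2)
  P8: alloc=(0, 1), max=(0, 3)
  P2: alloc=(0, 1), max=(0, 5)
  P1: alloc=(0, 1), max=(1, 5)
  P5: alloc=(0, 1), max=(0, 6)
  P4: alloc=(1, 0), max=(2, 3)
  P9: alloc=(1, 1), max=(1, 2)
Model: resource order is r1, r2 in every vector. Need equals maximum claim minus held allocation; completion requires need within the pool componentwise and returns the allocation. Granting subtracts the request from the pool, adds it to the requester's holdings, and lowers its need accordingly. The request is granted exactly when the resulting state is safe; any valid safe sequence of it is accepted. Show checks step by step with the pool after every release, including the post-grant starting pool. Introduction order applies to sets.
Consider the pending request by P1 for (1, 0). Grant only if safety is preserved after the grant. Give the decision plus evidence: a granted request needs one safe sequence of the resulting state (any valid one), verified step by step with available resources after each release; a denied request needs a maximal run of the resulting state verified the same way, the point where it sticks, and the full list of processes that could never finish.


GRANT — the state after the grant stays safe, e.g. via P8, P9, P1, P2, P5, P4.
Key observation: after the grant the pool drops to (0, 2), which still lets P8 finish first and unwind the rest.
Step-by-step check of the post-grant state:
  pool = (0, 2)
  run P8 (needs (0, 2), free (0, 2)); after release of (0, 1) the pool is (0, 3)
  run P9 (needs (0, 1), free (0, 3)); after release of (1, 1) the pool is (1, 4)
  run P1 (needs (0, 4), free (1, 4)); after release of (1, 1) the pool is (2, 5)
  run P2 (needs (0, 4), free (2, 5)); after release of (0, 1) the pool is (2, 6)
  run P5 (needs (0, 5), free (2, 6)); after release of (0, 1) the pool is (2, 7)
  run P4 (needs (1, 3), free (2, 7)); after release of (1, 0) the pool is (3, 7)


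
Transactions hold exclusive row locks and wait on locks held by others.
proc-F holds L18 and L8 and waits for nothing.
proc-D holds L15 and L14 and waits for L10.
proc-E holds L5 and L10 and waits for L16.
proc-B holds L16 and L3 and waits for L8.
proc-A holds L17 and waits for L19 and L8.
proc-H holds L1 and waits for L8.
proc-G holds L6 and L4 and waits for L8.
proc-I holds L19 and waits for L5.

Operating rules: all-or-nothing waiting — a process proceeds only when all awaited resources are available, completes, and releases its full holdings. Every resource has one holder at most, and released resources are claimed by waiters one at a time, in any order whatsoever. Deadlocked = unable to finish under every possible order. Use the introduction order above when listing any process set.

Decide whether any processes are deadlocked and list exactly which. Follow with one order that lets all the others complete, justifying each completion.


No process is deadlocked.
Key observation: the wait relation is loop-free; peeling off processes with no waits unwinds the whole state.
One completion order for the rest: proc-F, proc-B, proc-G, proc-E, proc-I, proc-H, proc-D, proc-A.
Check, step by step:
  proc-F waits on nothing -> runs at once and releases L18 and L8
  proc-B: everything it awaited (L8) is free; runs, freeing L16 and L3
  proc-G: everything it awaited (L8) is free; runs, freeing L6 and L4
  proc-E: everything it awaited (L16) is free; runs, freeing L5 and L10
  proc-I: everything it awaited (L5) is free; runs, freeing L19
  proc-H: everything it awaited (L8) is free; runs, freeing L1
  proc-D: everything it awaited (L10) is free; runs, freeing L15 and L14
  proc-A: everything it awaited (L19 and L8) is free; runs, freeing L17


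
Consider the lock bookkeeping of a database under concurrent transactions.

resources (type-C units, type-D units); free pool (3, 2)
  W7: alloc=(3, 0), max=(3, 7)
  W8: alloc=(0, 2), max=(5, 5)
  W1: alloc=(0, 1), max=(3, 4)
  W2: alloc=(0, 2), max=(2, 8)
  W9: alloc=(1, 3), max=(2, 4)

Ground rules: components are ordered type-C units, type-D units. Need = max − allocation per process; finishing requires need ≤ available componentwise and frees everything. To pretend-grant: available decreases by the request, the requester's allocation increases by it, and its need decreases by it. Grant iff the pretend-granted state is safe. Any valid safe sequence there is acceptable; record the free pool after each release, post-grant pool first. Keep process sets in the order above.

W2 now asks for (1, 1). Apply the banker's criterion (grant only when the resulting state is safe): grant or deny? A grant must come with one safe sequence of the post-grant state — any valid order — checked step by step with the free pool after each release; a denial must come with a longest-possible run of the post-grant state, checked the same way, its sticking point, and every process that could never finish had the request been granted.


GRANT: granting preserves safety; a valid post-grant sequence is W9, W1, W2, W7, W8.
Key observation: post-grant, (2, 1) remains, and an order beginning with W9 completes everyone.
Step-by-step check of the post-grant state:
  pool = (2, 1)
  W9: need (1, 1) fits (2, 1); releases (1, 3), pool now (3, 4)
  W1: need (3, 3) fits (3, 4); releases (0, 1), pool now (3, 5)
  W2: need (1, 5) fits (3, 5); releases (1, 3), pool now (4, 8)
  W7: need (0, 7) fits (4, 8); releases (3, 0), pool now (7, 8)
  W8: need (5, 3) fits (7, 8); releases (0, 2), pool now (7, 10)


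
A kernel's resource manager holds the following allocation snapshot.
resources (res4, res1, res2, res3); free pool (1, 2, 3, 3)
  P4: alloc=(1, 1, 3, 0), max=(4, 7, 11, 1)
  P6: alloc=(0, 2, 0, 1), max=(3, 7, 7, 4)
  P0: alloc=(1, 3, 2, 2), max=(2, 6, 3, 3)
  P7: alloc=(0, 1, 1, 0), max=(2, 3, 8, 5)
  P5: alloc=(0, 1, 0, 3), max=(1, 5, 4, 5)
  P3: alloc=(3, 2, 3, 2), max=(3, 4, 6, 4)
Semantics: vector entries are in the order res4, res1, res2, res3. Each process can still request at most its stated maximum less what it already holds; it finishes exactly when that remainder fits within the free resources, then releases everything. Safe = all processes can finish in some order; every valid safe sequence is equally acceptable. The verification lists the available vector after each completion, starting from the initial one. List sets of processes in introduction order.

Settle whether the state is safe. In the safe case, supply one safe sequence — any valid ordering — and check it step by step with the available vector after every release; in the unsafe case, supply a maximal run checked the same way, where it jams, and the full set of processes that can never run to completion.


SAFE. One safe sequence: P3, P0, P4, P7, P6, P5.
Key observation: the first exact fit in this order is P3 — it needs (0, 2, 3, 2) with (1, 2, 3, 3) free, meeting a requested resource to the last unit.
Check, step by step:
  pool = (1, 2, 3, 3)
  P3 needs (0, 2, 3, 2) <= (1, 2, 3, 3) -> finishes; pool += (3, 2, 3, 2) = (4, 4, 6, 5)
  P0 needs (1, 3, 1, 1) <= (4, 4, 6, 5) -> finishes; pool += (1, 3, 2, 2) = (5, 7, 8, 7)
  P4 needs (3, 6, 8, 1) <= (5, 7, 8, 7) -> finishes; pool += (1, 1, 3, 0) = (6, 8, 11, 7)
  P7 needs (2, 2, 7, 5) <= (6, 8, 11, 7) -> finishes; pool += (0, 1, 1, 0) = (6, 9, 12, 7)
  P6 needs (3, 5, 7, 3) <= (6, 9, 12, 7) -> finishes; pool += (0, 2, 0, 1) = (6, 11, 12, 8)
  P5 needs (1, 4, 4, 2) <= (6, 11, 12, 8) -> finishes; pool += (0, 1, 0, 3) = (6, 12, 12, 11)
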